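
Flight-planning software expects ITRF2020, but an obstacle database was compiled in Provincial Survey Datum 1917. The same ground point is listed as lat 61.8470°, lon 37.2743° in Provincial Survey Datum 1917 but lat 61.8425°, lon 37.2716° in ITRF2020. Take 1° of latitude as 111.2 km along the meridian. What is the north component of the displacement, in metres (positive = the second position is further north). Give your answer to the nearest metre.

ΔN = -500 m

Δφ = 61.8425° − 61.8470° = -0.0045°; Δλ = 37.2716° − 37.2743° = -0.0027°.
ΔN = Δφ × 111200 = -500.4 m; ΔE = Δλ × 111200 × cos(61.8470°) = -0.0027 × 111200 × 0.471828 = -141.7 m.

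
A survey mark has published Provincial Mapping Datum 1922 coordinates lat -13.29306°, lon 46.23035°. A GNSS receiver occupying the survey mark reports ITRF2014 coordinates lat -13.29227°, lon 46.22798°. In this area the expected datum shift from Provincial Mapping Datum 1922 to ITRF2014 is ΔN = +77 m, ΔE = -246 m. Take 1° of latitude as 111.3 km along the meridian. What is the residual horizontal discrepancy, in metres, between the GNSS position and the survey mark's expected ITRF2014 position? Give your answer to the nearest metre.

15 m

Observed coordinate differences: Δφ = +0.00079°, Δλ = -0.00237°.
Converting to metres (1° lat = 111300 m, cos φ = 0.973207): observed ΔN = 87.9 m, observed ΔE = -256.7 m.
Subtracting the expected shift leaves a residual of 87.9 − (77) = 10.9 m north and -256.7 − (-246) = -10.7 m east.
Residual distance = √(10.9² + (-10.7)²) = 15.3 m.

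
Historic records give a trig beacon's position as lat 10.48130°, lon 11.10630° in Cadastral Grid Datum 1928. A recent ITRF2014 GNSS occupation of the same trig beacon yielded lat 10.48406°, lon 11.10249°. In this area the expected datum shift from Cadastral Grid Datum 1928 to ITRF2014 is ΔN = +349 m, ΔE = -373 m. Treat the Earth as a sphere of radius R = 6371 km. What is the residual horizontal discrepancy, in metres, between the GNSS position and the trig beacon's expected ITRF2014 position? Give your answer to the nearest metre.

61 m

Observed coordinate differences: Δφ = +0.00276°, Δλ = -0.00381°.
Converting to metres (1° lat = 111195 m, cos φ = 0.983314): observed ΔN = 306.9 m, observed ΔE = -416.6 m.
Subtracting the expected shift leaves a residual of 306.9 − (349) = -42.1 m north and -416.6 − (-373) = -43.6 m east.
Residual distance = √((-42.1)² + (-43.6)²) = 60.6 m.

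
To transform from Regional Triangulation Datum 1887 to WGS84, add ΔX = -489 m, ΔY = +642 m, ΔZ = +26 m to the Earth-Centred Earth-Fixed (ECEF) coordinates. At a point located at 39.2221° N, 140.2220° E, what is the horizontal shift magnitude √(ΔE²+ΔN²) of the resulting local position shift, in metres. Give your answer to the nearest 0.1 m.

510.2 m

At φ = 39.2221°, λ = 140.2220°: sin φ = 0.632328, cos φ = 0.774701, sin λ = 0.639815, cos λ = -0.768529.
ΔE = −sin λ·ΔX + cos λ·ΔY = −(0.639815)·(-489) + (-0.768529)·(642) = -180.53 m.
ΔN = −sin φ cos λ·ΔX − sin φ sin λ·ΔY + cos φ·ΔZ = −(0.632328)(-0.768529)(-489) − (0.632328)(0.639815)(642) + (0.774701)(26) = -477.23 m.
Horizontal magnitude = √(ΔE² + ΔN²) = √((-180.53)² + (-477.23)²) = 510.23 m.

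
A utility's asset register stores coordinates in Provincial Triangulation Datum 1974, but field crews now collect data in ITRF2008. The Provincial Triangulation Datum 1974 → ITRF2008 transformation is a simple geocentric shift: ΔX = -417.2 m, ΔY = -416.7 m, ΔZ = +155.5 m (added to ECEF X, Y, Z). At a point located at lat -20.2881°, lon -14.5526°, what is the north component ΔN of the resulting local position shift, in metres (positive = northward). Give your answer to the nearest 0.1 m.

ΔN = 42.1 m

At φ = -20.2881°, λ = -14.5526°: sin φ = -0.346741, cos φ = 0.937961, sin λ = -0.251269, cos λ = 0.967917.
ΔN = −sin φ cos λ·ΔX − sin φ sin λ·ΔY + cos φ·ΔZ = −(-0.346741)(0.967917)(-417.2) − (-0.346741)(-0.251269)(-416.7) + (0.937961)(155.5) = 42.14 m.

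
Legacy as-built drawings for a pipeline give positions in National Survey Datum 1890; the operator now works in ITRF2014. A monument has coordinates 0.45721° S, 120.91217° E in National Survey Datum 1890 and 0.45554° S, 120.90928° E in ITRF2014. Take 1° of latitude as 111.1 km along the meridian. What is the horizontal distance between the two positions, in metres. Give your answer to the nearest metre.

Δφ = -0.45554° − -0.45721° = +0.00167°; Δλ = 120.90928° − 120.91217° = -0.00289°.
ΔN = Δφ × 111100 = 185.5 m; ΔE = Δλ × 111100 × cos(-0.45721°) = -0.00289 × 111100 × 0.999968 = -321.1 m.
Distance = √(ΔE² + ΔN²) = √((-321.1)² + 185.5²) = 370.8 m.

371 m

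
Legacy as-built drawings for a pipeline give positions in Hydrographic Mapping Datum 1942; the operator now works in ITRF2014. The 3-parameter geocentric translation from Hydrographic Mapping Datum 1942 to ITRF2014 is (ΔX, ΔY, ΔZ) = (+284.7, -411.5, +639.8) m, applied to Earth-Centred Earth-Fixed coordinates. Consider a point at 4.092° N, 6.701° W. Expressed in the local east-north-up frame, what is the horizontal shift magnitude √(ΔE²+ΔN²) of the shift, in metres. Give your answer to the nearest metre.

720 m

The local east axis at (φ, λ) is (−sin λ, cos λ, 0), so ΔE = −sin(-6.701°)·284.7 + cos(-6.701°)·(-411.5) = -375.47 m.
The local north axis is (−sin φ cos λ, −sin φ sin λ, cos φ), giving ΔN = -20.177 − 3.426 + 638.169 = 614.57 m.
Horizontal magnitude = √(ΔE² + ΔN²) = √((-375.47)² + 614.57²) = 720.19 m.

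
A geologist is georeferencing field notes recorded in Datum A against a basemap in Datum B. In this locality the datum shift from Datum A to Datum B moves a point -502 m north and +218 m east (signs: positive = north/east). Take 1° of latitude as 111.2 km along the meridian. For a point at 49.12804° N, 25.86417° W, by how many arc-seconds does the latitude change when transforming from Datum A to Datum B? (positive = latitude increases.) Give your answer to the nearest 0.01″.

Δφ = -16.25″

1° of latitude = 111.2 km, so Δφ = -502.0 / 111200 = -0.0045144° = -16.252″.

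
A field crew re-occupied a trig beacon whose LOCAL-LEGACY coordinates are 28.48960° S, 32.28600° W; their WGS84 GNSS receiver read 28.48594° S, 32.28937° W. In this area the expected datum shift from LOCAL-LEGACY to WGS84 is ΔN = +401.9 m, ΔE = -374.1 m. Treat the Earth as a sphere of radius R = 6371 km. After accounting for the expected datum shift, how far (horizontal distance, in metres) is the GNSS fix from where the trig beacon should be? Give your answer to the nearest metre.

45 m

Observed coordinate differences: Δφ = +0.00366°, Δλ = -0.00337°.
Converting to metres (1° lat = 111195 m, cos φ = 0.878904): observed ΔN = 407.0 m, observed ΔE = -329.3 m.
Subtracting the expected shift leaves a residual of 407.0 − (401.9) = 5.1 m north and -329.3 − (-374.1) = 44.8 m east.
Residual distance = √(5.1² + 44.8²) = 45.0 m.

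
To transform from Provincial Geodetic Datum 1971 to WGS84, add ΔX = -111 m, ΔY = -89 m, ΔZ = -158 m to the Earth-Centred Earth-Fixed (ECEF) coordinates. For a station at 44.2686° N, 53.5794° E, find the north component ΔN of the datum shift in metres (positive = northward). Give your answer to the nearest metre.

At φ = 44.2686°, λ = 53.5794°: sin φ = 0.698023, cos φ = 0.716075, sin λ = 0.804680, cos λ = 0.593708.
ΔN = −sin φ cos λ·ΔX − sin φ sin λ·ΔY + cos φ·ΔZ = −(0.698023)(0.593708)(-111) − (0.698023)(0.804680)(-89) + (0.716075)(-158) = -17.15 m.

ΔN = -17 m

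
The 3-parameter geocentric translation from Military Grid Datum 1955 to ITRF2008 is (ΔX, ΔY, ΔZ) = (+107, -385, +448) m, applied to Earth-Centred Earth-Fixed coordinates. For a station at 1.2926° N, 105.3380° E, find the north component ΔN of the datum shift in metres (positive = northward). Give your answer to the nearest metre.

The local north axis is (−sin φ cos λ, −sin φ sin λ, cos φ), giving ΔN = 0.638 + 8.376 + 447.886 = 456.90 m.

ΔN = 457 m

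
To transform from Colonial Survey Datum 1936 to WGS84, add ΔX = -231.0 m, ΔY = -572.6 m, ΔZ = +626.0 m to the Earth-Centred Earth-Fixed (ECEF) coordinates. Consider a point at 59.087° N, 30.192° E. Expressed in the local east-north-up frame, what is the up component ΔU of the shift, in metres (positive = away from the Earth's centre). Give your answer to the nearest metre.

The local up (radial) axis is (cos φ cos λ, cos φ sin λ, sin φ), giving ΔU = -102.574 − 147.935 + 537.076 = 286.57 m.

ΔU = 287 m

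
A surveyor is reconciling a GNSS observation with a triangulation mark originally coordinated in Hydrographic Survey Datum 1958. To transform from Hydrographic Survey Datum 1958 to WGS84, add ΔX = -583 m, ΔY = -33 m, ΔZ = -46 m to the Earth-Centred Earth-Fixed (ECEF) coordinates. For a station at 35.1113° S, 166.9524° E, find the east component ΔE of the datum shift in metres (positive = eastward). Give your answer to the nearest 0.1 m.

The local east axis at (φ, λ) is (−sin λ, cos λ, 0), so ΔE = −sin(166.9524°)·(-583) + cos(166.9524°)·(-33) = 163.77 m.

ΔE = 163.8 m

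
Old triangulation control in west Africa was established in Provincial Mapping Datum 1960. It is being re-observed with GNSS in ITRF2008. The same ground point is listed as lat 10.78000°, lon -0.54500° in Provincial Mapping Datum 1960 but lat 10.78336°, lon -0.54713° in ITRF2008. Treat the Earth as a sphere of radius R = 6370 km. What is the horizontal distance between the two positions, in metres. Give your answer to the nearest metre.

Δφ = 10.78336° − 10.78000° = +0.00336°; Δλ = -0.54713° − -0.54500° = -0.00213°.
1° along a meridian = πR/180 = 111177 m.
ΔN = Δφ × 111177 = 373.6 m; ΔE = Δλ × 111177 × cos(10.78000°) = -0.00213 × 111177 × 0.982353 = -232.6 m.
Distance = √(ΔE² + ΔN²) = √((-232.6)² + 373.6²) = 440.1 m.

440 m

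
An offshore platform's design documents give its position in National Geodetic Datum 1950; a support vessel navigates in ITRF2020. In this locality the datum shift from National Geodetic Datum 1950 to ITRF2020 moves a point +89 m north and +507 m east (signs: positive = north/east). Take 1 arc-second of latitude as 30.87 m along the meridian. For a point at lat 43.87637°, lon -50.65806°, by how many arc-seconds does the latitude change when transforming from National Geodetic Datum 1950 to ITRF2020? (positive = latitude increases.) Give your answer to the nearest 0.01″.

Δφ = 2.88″

1″ of latitude = 30.87 m, so Δφ = 89.0 / 30.87 = 2.883″.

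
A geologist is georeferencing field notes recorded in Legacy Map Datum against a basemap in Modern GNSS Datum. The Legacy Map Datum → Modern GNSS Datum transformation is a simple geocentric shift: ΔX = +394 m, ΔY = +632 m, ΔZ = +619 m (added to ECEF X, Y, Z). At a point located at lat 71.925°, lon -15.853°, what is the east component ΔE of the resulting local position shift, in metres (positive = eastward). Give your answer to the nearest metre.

The local east axis at (φ, λ) is (−sin λ, cos λ, 0), so ΔE = −sin(-15.853°)·394 + cos(-15.853°)·632 = 715.59 m.

ΔE = 716 m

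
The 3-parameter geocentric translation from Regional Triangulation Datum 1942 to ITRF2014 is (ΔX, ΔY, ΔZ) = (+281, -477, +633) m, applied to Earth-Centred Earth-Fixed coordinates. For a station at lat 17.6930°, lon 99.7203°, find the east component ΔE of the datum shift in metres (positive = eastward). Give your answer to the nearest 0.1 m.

The local east axis at (φ, λ) is (−sin λ, cos λ, 0), so ΔE = −sin(99.7203°)·281 + cos(99.7203°)·(-477) = -196.43 m.

ΔE = -196.4 m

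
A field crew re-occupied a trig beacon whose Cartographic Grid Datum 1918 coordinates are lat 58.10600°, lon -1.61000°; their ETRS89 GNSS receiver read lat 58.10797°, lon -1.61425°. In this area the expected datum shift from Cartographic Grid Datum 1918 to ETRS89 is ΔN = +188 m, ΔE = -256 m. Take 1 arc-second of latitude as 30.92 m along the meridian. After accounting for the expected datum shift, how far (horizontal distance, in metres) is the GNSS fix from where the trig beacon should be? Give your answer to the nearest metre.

Observed coordinate differences: Δφ = +0.00197°, Δλ = -0.00425°.
Converting to metres (1° lat = 111312 m, cos φ = 0.528349): observed ΔN = 219.3 m, observed ΔE = -249.9 m.
Subtracting the expected shift leaves a residual of 219.3 − (188) = 31.3 m north and -249.9 − (-256) = 6.1 m east.
Residual distance = √(31.3² + 6.1²) = 31.9 m.

32 m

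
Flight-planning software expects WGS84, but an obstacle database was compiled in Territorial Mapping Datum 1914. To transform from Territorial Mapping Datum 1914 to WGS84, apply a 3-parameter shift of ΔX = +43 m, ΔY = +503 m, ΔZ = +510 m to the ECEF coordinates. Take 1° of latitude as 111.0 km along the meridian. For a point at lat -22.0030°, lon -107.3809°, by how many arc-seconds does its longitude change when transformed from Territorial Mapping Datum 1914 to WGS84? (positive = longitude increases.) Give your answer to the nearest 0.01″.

Δλ = -3.82″

sin φ = -0.374655, cos φ = 0.927164, sin λ = -0.954340, cos λ = -0.298723.
East component: ΔE = −sin λ·ΔX + cos λ·ΔY = −(-0.954340)(43) + (-0.298723)(503) = -109.22 m.
1° of latitude spans 111000 m; at latitude φ, 1° of longitude spans that × cos φ = 102915.2 m, so Δλ = -109.22 / 102915.2 × 3600 = -3.821″.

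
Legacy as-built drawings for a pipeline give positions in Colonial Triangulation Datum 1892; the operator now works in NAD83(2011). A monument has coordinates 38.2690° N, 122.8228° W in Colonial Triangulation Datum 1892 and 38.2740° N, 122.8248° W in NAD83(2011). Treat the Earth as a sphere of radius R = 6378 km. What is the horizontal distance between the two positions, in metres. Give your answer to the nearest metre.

583 m

Δφ = 38.2740° − 38.2690° = +0.0050°; Δλ = -122.8248° − -122.8228° = -0.0020°.
1° along a meridian = πR/180 = 111317 m.
ΔN = Δφ × 111317 = 556.6 m; ΔE = Δλ × 111317 × cos(38.2690°) = -0.0020 × 111317 × 0.785112 = -174.8 m.
Distance = √(ΔE² + ΔN²) = √((-174.8)² + 556.6²) = 583.4 m.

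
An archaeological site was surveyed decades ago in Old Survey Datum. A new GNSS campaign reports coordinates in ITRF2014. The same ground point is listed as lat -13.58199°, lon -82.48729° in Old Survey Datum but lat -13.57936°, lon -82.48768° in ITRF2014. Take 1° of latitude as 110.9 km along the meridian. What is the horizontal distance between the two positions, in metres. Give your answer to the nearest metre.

Δφ = -13.57936° − -13.58199° = +0.00263°; Δλ = -82.48768° − -82.48729° = -0.00039°.
ΔN = Δφ × 110900 = 291.7 m; ΔE = Δλ × 110900 × cos(-13.58199°) = -0.00039 × 110900 × 0.972035 = -42.0 m.
Distance = √(ΔE² + ΔN²) = √((-42.0)² + 291.7²) = 294.7 m.

295 m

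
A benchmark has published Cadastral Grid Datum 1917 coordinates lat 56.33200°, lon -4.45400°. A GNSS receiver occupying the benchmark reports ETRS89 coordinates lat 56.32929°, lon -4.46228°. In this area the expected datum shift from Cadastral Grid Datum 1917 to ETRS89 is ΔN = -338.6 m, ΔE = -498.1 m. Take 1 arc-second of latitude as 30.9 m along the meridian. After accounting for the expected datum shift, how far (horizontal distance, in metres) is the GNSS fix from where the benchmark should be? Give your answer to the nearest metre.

39 m

Observed coordinate differences: Δφ = -0.00271°, Δλ = -0.00828°.
Converting to metres (1° lat = 111240 m, cos φ = 0.554380): observed ΔN = -301.5 m, observed ΔE = -510.6 m.
Subtracting the expected shift leaves a residual of -301.5 − (-338.6) = 37.1 m north and -510.6 − (-498.1) = -12.5 m east.
Residual distance = √(37.1² + (-12.5)²) = 39.2 m.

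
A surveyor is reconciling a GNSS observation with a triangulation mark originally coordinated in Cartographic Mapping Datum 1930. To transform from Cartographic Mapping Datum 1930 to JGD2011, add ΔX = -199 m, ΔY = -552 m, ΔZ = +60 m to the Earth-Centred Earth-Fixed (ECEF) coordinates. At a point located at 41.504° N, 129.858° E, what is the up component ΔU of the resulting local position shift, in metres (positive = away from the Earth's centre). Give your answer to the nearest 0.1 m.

ΔU = -182.1 m

At φ = 41.504°, λ = 129.858°: sin φ = 0.662672, cos φ = 0.748909, sin λ = 0.767635, cos λ = -0.640887.
ΔU = cos φ cos λ·ΔX + cos φ sin λ·ΔY + sin φ·ΔZ = (0.748909)(-0.640887)(-199) + (0.748909)(0.767635)(-552) + (0.662672)(60) = -182.07 m.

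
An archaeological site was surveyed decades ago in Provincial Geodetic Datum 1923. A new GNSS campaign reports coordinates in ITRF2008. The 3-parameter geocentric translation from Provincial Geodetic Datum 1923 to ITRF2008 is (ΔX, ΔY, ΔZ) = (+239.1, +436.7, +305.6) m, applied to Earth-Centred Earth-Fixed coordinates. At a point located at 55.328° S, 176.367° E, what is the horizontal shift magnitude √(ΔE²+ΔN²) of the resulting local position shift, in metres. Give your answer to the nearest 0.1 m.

451.0 m

At φ = -55.328°, λ = 176.367°: sin φ = -0.822422, cos φ = 0.568878, sin λ = 0.063365, cos λ = -0.997990.
ΔE = −sin λ·ΔX + cos λ·ΔY = −(0.063365)·(239.1) + (-0.997990)·(436.7) = -450.97 m.
ΔN = −sin φ cos λ·ΔX − sin φ sin λ·ΔY + cos φ·ΔZ = −(-0.822422)(-0.997990)(239.1) − (-0.822422)(0.063365)(436.7) + (0.568878)(305.6) = 0.36 m.
Horizontal magnitude = √(ΔE² + ΔN²) = √((-450.97)² + 0.36²) = 450.97 m.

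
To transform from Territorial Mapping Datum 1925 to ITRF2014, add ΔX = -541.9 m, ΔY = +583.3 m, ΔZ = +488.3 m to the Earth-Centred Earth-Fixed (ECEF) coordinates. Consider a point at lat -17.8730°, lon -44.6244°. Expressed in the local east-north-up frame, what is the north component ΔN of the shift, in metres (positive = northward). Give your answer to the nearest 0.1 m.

ΔN = 220.6 m

At φ = -17.8730°, λ = -44.6244°: sin φ = -0.306908, cos φ = 0.951739, sin λ = -0.702456, cos λ = 0.711727.
ΔN = −sin φ cos λ·ΔX − sin φ sin λ·ΔY + cos φ·ΔZ = −(-0.306908)(0.711727)(-541.9) − (-0.306908)(-0.702456)(583.3) + (0.951739)(488.3) = 220.61 m.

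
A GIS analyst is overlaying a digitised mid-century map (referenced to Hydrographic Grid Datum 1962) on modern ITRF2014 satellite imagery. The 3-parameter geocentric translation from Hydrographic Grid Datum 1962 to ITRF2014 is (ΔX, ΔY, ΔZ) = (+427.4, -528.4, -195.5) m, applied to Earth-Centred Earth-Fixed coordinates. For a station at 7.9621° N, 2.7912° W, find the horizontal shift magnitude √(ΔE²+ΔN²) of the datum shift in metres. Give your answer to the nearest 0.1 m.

The local east axis at (φ, λ) is (−sin λ, cos λ, 0), so ΔE = −sin(-2.7912°)·427.4 + cos(-2.7912°)·(-528.4) = -506.96 m.
The local north axis is (−sin φ cos λ, −sin φ sin λ, cos φ), giving ΔN = -59.132 − 3.564 − 193.615 = -256.31 m.
Horizontal magnitude = √(ΔE² + ΔN²) = √((-506.96)² + (-256.31)²) = 568.07 m.

568.1 m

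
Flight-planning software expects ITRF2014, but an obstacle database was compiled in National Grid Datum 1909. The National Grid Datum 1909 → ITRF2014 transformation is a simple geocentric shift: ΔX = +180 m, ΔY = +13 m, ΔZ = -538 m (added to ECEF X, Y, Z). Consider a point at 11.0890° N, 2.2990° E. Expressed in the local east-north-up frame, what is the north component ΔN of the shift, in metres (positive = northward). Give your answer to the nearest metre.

The local north axis is (−sin φ cos λ, −sin φ sin λ, cos φ), giving ΔN = -34.592 − 0.100 − 527.955 = -562.65 m.

ΔN = -563 m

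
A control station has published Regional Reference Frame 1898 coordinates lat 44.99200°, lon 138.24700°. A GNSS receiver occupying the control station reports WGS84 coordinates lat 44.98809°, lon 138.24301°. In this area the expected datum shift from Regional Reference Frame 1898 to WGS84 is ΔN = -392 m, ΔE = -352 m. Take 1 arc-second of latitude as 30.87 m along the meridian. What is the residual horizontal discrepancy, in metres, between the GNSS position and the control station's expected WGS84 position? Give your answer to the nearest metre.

57 m

Observed coordinate differences: Δφ = -0.00391°, Δλ = -0.00399°.
Converting to metres (1° lat = 111132 m, cos φ = 0.707206): observed ΔN = -434.5 m, observed ΔE = -313.6 m.
Subtracting the expected shift leaves a residual of -434.5 − (-392) = -42.5 m north and -313.6 − (-352) = 38.4 m east.
Residual distance = √((-42.5)² + 38.4²) = 57.3 m.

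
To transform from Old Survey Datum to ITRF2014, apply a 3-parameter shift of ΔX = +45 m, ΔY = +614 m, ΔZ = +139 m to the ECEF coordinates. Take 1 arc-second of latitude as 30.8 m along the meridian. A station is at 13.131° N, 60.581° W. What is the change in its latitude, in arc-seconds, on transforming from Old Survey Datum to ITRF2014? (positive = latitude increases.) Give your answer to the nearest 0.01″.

Δφ = 8.18″

sin φ = 0.227178, cos φ = 0.973853, sin λ = -0.871051, cos λ = 0.491193.
North component: ΔN = −sin φ cos λ·ΔX − sin φ sin λ·ΔY + cos φ·ΔZ = −(0.227178)(0.491193)(45) − (0.227178)(-0.871051)(614) + (0.973853)(139) = 251.84 m.
1° of latitude spans 3600 × 30.80 = 110880 m, so Δφ = 251.84 / 110880 × 3600 = 8.177″.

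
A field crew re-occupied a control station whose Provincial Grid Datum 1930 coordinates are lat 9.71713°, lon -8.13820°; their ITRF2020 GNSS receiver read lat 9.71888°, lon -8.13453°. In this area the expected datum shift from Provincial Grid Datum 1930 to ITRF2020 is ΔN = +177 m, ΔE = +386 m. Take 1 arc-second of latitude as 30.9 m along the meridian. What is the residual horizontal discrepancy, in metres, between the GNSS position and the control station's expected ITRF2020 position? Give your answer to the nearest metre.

24 m

Observed coordinate differences: Δφ = +0.00175°, Δλ = +0.00367°.
Converting to metres (1° lat = 111240 m, cos φ = 0.985653): observed ΔN = 194.7 m, observed ΔE = 402.4 m.
Subtracting the expected shift leaves a residual of 194.7 − (177) = 17.7 m north and 402.4 − (386) = 16.4 m east.
Residual distance = √(17.7² + 16.4²) = 24.1 m.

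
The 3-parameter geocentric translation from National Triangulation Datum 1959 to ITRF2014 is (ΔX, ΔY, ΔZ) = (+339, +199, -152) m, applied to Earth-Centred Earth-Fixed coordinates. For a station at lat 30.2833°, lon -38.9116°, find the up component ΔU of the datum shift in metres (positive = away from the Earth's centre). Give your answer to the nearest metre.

At φ = 30.2833°, λ = -38.9116°: sin φ = 0.504276, cos φ = 0.863543, sin λ = -0.628121, cos λ = 0.778116.
ΔU = cos φ cos λ·ΔX + cos φ sin λ·ΔY + sin φ·ΔZ = (0.863543)(0.778116)(339) + (0.863543)(-0.628121)(199) + (0.504276)(-152) = 43.20 m.

ΔU = 43 m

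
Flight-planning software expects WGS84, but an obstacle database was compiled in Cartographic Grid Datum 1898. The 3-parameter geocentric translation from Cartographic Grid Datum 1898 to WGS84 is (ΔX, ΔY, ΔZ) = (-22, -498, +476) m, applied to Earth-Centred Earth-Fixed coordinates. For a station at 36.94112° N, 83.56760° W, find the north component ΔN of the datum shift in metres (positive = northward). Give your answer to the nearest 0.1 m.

The local north axis is (−sin φ cos λ, −sin φ sin λ, cos φ), giving ΔN = 1.481 − 297.411 + 380.445 = 84.52 m.

ΔN = 84.5 m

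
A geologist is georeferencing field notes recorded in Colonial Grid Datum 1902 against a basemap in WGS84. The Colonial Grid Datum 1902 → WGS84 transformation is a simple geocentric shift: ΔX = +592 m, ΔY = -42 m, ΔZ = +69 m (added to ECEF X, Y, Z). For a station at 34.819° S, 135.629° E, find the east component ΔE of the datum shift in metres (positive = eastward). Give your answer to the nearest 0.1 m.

The local east axis at (φ, λ) is (−sin λ, cos λ, 0), so ΔE = −sin(135.629°)·592 + cos(135.629°)·(-42) = -383.96 m.

ΔE = -384.0 m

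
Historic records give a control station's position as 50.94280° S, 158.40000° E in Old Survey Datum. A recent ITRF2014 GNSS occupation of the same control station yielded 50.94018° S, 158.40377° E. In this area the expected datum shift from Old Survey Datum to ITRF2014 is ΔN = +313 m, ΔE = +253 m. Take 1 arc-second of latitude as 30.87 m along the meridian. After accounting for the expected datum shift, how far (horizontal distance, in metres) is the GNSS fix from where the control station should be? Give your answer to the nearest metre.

24 m

Observed coordinate differences: Δφ = +0.00262°, Δλ = +0.00377°.
Converting to metres (1° lat = 111132 m, cos φ = 0.630096): observed ΔN = 291.2 m, observed ΔE = 264.0 m.
Subtracting the expected shift leaves a residual of 291.2 − (313) = -21.8 m north and 264.0 − (253) = 11.0 m east.
Residual distance = √((-21.8)² + 11.0²) = 24.4 m.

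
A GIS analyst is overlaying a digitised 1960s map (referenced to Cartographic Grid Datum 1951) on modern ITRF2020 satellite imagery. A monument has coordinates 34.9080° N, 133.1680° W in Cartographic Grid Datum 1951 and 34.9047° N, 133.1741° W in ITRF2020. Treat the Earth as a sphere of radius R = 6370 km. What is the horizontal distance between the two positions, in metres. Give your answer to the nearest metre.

Δφ = 34.9047° − 34.9080° = -0.0033°; Δλ = -133.1741° − -133.1680° = -0.0061°.
1° along a meridian = πR/180 = 111177 m.
ΔN = Δφ × 111177 = -366.9 m; ΔE = Δλ × 111177 × cos(34.9080°) = -0.0061 × 111177 × 0.820072 = -556.2 m.
Distance = √(ΔE² + ΔN²) = √((-556.2)² + (-366.9)²) = 666.3 m.

666 m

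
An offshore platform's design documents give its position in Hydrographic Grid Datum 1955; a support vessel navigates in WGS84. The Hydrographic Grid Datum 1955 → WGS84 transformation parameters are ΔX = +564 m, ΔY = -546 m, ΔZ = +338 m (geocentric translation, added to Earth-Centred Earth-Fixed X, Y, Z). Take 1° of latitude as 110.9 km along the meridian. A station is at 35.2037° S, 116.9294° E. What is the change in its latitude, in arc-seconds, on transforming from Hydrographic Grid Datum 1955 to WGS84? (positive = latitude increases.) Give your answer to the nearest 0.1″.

sin φ = -0.576485, cos φ = 0.817108, sin λ = 0.891565, cos λ = -0.452892.
North component: ΔN = −sin φ cos λ·ΔX − sin φ sin λ·ΔY + cos φ·ΔZ = −(-0.576485)(-0.452892)(564) − (-0.576485)(0.891565)(-546) + (0.817108)(338) = -151.70 m.
1° of latitude spans 110900 m, so Δφ = -151.70 / 110900 × 3600 = -4.924″.

Δφ = -4.9″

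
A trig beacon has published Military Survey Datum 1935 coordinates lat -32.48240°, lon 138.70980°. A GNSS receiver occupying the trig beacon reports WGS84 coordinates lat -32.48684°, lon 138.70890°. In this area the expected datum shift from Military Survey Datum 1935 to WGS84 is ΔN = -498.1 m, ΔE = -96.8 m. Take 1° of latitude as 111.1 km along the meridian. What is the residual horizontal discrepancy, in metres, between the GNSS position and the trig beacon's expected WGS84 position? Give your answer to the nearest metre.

Observed coordinate differences: Δφ = -0.00444°, Δλ = -0.00090°.
Converting to metres (1° lat = 111100 m, cos φ = 0.843556): observed ΔN = -493.3 m, observed ΔE = -84.3 m.
Subtracting the expected shift leaves a residual of -493.3 − (-498.1) = 4.8 m north and -84.3 − (-96.8) = 12.5 m east.
Residual distance = √(4.8² + 12.5²) = 13.4 m.

13 m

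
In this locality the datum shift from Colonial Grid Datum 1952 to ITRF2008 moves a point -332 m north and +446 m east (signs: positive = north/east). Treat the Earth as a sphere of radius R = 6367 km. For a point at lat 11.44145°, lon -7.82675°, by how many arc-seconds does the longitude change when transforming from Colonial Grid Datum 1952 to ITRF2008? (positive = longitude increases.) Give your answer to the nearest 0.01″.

Δλ = 14.74″

At latitude 11.44145°, cos φ = 0.980128.
One radian of longitude at latitude φ spans R cos φ, so Δλ = ΔE / (R cos φ) = 446.0 / (6367000 × 0.980128) = 7.1469e-05 rad = 14.742″.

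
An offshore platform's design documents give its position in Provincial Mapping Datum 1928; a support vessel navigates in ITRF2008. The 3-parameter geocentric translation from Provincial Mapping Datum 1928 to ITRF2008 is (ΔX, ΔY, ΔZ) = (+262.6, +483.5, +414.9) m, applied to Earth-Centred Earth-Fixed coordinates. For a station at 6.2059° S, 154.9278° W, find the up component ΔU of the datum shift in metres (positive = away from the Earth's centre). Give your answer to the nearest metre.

The local up (radial) axis is (cos φ cos λ, cos φ sin λ, sin φ), giving ΔU = -236.463 − 203.687 − 44.851 = -485.00 m.

ΔU = -485 m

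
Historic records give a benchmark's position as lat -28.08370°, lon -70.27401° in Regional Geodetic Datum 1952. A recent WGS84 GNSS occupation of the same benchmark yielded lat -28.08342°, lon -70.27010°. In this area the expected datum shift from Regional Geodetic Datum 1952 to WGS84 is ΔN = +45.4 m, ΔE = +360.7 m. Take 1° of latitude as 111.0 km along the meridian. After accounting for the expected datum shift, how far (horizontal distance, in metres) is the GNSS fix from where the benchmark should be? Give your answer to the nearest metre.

26 m

Observed coordinate differences: Δφ = +0.00028°, Δλ = +0.00391°.
Converting to metres (1° lat = 111000 m, cos φ = 0.882261): observed ΔN = 31.1 m, observed ΔE = 382.9 m.
Subtracting the expected shift leaves a residual of 31.1 − (45.4) = -14.3 m north and 382.9 − (360.7) = 22.2 m east.
Residual distance = √((-14.3)² + 22.2²) = 26.4 m.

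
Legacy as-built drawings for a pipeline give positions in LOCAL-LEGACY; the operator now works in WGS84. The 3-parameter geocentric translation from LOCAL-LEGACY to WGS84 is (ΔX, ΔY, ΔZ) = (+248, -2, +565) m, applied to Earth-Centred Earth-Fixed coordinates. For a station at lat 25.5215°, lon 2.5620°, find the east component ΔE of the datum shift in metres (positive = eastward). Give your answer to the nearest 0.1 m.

ΔE = -13.1 m

At φ = 25.5215°, λ = 2.5620°: sin φ = 0.430850, cos φ = 0.902424, sin λ = 0.044700, cos λ = 0.999000.
ΔE = −sin λ·ΔX + cos λ·ΔY = −(0.044700)·(248) + (0.999000)·(-2) = -13.08 m.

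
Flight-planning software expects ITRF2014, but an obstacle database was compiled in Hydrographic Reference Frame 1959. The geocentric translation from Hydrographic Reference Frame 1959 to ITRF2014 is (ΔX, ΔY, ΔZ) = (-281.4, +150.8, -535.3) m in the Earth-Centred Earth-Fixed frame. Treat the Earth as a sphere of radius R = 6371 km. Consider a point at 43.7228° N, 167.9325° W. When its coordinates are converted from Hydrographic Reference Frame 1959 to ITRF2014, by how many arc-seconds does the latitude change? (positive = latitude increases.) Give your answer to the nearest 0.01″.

Δφ = -17.98″

sin φ = 0.691170, cos φ = 0.722692, sin λ = -0.209064, cos λ = -0.977902.
North component: ΔN = −sin φ cos λ·ΔX − sin φ sin λ·ΔY + cos φ·ΔZ = −(0.691170)(-0.977902)(-281.4) − (0.691170)(-0.209064)(150.8) + (0.722692)(-535.3) = -555.26 m.
1° of latitude spans πR/180 = 111195 m, so Δφ = -555.26 / 111195 × 3600 = -17.977″.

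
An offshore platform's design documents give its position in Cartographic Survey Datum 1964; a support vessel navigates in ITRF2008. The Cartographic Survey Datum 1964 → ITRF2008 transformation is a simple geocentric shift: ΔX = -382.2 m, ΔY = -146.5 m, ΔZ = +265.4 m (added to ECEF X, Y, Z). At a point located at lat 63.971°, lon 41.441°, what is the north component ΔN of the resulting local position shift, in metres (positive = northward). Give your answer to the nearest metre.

At φ = 63.971°, λ = 41.441°: sin φ = 0.898572, cos φ = 0.438826, sin λ = 0.661848, cos λ = 0.749638.
ΔN = −sin φ cos λ·ΔX − sin φ sin λ·ΔY + cos φ·ΔZ = −(0.898572)(0.749638)(-382.2) − (0.898572)(0.661848)(-146.5) + (0.438826)(265.4) = 461.04 m.

ΔN = 461 m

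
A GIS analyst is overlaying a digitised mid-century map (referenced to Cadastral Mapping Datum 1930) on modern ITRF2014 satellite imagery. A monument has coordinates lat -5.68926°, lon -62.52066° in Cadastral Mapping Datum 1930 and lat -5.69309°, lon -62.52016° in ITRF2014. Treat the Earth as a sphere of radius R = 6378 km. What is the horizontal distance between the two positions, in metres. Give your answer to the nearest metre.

Δφ = -5.69309° − -5.68926° = -0.00383°; Δλ = -62.52016° − -62.52066° = +0.00050°.
1° along a meridian = πR/180 = 111317 m.
ΔN = Δφ × 111317 = -426.3 m; ΔE = Δλ × 111317 × cos(-5.68926°) = +0.00050 × 111317 × 0.995074 = 55.4 m.
Distance = √(ΔE² + ΔN²) = √(55.4² + (-426.3)²) = 429.9 m.

430 m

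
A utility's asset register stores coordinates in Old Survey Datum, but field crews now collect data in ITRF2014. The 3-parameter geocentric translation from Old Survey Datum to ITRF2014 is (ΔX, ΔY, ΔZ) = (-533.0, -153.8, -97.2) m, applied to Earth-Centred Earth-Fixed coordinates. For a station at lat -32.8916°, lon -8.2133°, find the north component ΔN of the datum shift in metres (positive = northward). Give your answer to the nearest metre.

At φ = -32.8916°, λ = -8.2133°: sin φ = -0.543051, cos φ = 0.839699, sin λ = -0.142859, cos λ = 0.989743.
ΔN = −sin φ cos λ·ΔX − sin φ sin λ·ΔY + cos φ·ΔZ = −(-0.543051)(0.989743)(-533.0) − (-0.543051)(-0.142859)(-153.8) + (0.839699)(-97.2) = -356.16 m.

ΔN = -356 m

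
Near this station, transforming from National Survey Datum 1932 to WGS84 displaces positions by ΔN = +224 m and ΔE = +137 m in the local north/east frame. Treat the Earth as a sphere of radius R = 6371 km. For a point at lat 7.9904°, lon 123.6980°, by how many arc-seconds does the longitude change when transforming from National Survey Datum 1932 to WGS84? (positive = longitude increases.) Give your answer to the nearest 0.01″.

Δλ = 4.48″

At latitude 7.9904°, cos φ = 0.990291.
One radian of longitude at latitude φ spans R cos φ, so Δλ = ΔE / (R cos φ) = 137.0 / (6371000 × 0.990291) = 2.1715e-05 rad = 4.479″.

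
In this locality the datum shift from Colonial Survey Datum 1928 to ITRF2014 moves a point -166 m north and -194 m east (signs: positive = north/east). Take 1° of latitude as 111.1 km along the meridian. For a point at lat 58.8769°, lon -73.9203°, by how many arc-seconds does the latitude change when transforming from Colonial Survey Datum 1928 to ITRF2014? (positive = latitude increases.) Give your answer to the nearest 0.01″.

Δφ = -5.38″

1° of latitude = 111.1 km, so Δφ = -166.0 / 111100 = -0.0014941° = -5.379″.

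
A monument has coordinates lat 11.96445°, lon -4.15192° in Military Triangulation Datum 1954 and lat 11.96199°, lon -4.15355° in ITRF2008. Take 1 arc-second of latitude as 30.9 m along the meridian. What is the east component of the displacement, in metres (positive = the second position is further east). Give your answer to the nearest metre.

Δφ = 11.96199° − 11.96445° = -0.00246°; Δλ = -4.15355° − -4.15192° = -0.00163°.
1° of latitude = 3600 × 30.90 = 111240 m.
ΔN = Δφ × 111240 = -273.7 m; ΔE = Δλ × 111240 × cos(11.96445°) = -0.00163 × 111240 × 0.978276 = -177.4 m.

ΔE = -177 m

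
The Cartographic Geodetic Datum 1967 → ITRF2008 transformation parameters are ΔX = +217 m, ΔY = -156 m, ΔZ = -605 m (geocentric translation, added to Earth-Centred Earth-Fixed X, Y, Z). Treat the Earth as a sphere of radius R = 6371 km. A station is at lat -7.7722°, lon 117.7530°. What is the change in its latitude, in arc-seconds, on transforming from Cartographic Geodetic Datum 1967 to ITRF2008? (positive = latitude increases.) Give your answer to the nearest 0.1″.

sin φ = -0.135235, cos φ = 0.990814, sin λ = 0.884963, cos λ = -0.465661.
North component: ΔN = −sin φ cos λ·ΔX − sin φ sin λ·ΔY + cos φ·ΔZ = −(-0.135235)(-0.465661)(217) − (-0.135235)(0.884963)(-156) + (0.990814)(-605) = -631.78 m.
1° of latitude spans πR/180 = 111195 m, so Δφ = -631.78 / 111195 × 3600 = -20.454″.

Δφ = -20.5″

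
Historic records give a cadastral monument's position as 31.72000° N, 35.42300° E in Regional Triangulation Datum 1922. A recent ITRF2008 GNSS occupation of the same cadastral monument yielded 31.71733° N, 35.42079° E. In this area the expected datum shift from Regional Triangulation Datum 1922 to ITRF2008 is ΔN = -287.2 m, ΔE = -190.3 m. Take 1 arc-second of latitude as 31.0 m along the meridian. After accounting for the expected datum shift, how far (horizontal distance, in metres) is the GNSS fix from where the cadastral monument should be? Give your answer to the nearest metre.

Observed coordinate differences: Δφ = -0.00267°, Δλ = -0.00221°.
Converting to metres (1° lat = 111600 m, cos φ = 0.850628): observed ΔN = -298.0 m, observed ΔE = -209.8 m.
Subtracting the expected shift leaves a residual of -298.0 − (-287.2) = -10.8 m north and -209.8 − (-190.3) = -19.5 m east.
Residual distance = √((-10.8)² + (-19.5)²) = 22.3 m.

22 m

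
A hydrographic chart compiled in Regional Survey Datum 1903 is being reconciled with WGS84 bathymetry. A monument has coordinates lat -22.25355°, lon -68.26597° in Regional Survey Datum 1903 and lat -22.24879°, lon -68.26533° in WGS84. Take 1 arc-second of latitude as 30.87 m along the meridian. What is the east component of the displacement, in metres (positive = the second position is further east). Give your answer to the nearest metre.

Δφ = -22.24879° − -22.25355° = +0.00476°; Δλ = -68.26533° − -68.26597° = +0.00064°.
1° of latitude = 3600 × 30.87 = 111132 m.
ΔN = Δφ × 111132 = 529.0 m; ΔE = Δλ × 111132 × cos(-22.25355°) = +0.00064 × 111132 × 0.925517 = 65.8 m.

ΔE = 66 m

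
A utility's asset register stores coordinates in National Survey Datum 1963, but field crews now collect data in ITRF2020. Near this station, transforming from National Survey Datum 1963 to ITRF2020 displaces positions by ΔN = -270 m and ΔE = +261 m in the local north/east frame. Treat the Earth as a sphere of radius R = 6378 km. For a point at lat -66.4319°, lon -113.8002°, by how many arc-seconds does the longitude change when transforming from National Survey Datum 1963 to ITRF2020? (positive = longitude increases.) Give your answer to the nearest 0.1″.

Δλ = 21.1″

At latitude -66.4319°, cos φ = 0.399839.
One radian of longitude at latitude φ spans R cos φ, so Δλ = ΔE / (R cos φ) = 261.0 / (6378000 × 0.399839) = 1.0235e-04 rad = 21.110″.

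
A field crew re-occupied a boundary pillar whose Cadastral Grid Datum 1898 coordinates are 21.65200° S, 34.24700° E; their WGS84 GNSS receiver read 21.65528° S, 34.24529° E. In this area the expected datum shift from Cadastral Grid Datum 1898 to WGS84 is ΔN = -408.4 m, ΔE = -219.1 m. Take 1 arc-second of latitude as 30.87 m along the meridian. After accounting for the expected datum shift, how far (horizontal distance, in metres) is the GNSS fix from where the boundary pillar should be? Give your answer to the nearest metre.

61 m

Observed coordinate differences: Δφ = -0.00328°, Δλ = -0.00171°.
Converting to metres (1° lat = 111132 m, cos φ = 0.929442): observed ΔN = -364.5 m, observed ΔE = -176.6 m.
Subtracting the expected shift leaves a residual of -364.5 − (-408.4) = 43.9 m north and -176.6 − (-219.1) = 42.5 m east.
Residual distance = √(43.9² + 42.5²) = 61.1 m.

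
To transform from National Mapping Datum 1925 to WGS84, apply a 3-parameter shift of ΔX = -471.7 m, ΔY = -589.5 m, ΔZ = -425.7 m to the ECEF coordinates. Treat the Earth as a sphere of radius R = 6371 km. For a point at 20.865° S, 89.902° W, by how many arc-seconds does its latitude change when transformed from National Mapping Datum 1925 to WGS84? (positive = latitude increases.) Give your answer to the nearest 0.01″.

sin φ = -0.356167, cos φ = 0.934422, sin λ = -0.999999, cos λ = 0.001710.
North component: ΔN = −sin φ cos λ·ΔX − sin φ sin λ·ΔY + cos φ·ΔZ = −(-0.356167)(0.001710)(-471.7) − (-0.356167)(-0.999999)(-589.5) + (0.934422)(-425.7) = -188.11 m.
1° of latitude spans πR/180 = 111195 m, so Δφ = -188.11 / 111195 × 3600 = -6.090″.

Δφ = -6.09″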